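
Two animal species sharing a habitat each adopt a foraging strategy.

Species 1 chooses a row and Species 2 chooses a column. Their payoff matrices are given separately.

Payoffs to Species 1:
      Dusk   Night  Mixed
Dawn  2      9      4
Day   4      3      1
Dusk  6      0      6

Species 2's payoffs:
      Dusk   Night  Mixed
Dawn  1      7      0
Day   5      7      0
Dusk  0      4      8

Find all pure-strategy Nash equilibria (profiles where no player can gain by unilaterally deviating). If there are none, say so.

Mark each player's best response to every combination of opponents' strategies; a profile where every player is best-responding is a pure Nash equilibrium.
Species 1 against Dusk: payoffs 2, 4, 6 → best response Dusk.
Species 1 against Night: payoffs 9, 3, 0 → best response Dawn.
Species 1 against Mixed: payoffs 4, 1, 6 → best response Dusk.
Species 2 against Dawn: payoffs 1, 7, 0 → best response Night.
Species 2 against Day: payoffs 5, 7, 0 → best response Night.
Species 2 against Dusk: payoffs 0, 4, 8 → best response Mixed.
Mutual best responses: (Dawn, Night); (Dusk, Mixed).

The pure Nash equilibria are (Dawn, Night); (Dusk, Mixed).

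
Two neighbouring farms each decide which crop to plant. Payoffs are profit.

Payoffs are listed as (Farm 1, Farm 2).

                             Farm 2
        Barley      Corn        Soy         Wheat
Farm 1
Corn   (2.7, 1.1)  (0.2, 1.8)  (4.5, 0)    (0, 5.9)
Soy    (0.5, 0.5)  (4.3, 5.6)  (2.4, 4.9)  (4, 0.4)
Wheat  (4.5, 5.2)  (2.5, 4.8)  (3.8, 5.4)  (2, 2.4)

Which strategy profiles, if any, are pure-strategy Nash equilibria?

For each player, find the best response to each opponent profile; mutual best responses are the pure NE.
Farm 1 against Barley: payoffs 2.7, 0.5, 4.5 → best response Wheat.
Farm 1 against Corn: payoffs 0.2, 4.3, 2.5 → best response Soy.
Farm 1 against Soy: payoffs 4.5, 2.4, 3.8 → best response Corn.
Farm 1 against Wheat: payoffs 0, 4, 2 → best response Soy.
Farm 2 against Corn: payoffs 1.1, 1.8, 0, 5.9 → best response Wheat.
Farm 2 against Soy: payoffs 0.5, 5.6, 4.9, 0.4 → best response Corn.
Farm 2 against Wheat: payoffs 5.2, 4.8, 5.4, 2.4 → best response Soy.
Mutual best responses: (Soy, Corn).

Pure NE: (Soy, Corn)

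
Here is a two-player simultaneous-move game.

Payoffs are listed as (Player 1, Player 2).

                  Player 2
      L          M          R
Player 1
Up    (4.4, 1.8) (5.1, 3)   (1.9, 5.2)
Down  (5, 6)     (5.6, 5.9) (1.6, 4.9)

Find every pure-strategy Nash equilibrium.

Pure-strategy Nash equilibria: (Up, R) and (Down, L)

Mark each player's best response to every combination of opponents' strategies; a profile where every player is best-responding is a pure Nash equilibrium.
Player 1 against L: payoffs 4.4, 5 → best response Down.
Player 1 against M: payoffs 5.1, 5.6 → best response Down.
Player 1 against R: payoffs 1.9, 1.6 → best response Up.
Player 2 against Up: payoffs 1.8, 3, 5.2 → best response R.
Player 2 against Down: payoffs 6, 5.9, 4.9 → best response L.
Mutual best responses: (Up, R); (Down, L).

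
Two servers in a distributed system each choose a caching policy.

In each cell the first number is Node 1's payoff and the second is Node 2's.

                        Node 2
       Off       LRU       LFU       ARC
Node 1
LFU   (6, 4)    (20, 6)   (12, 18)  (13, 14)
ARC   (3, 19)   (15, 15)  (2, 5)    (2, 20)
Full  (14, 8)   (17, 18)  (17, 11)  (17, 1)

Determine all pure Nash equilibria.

There is no pure-strategy Nash equilibrium.

(LFU, Off): Node 1 can switch to Full (6 → 14). Not NE.
(LFU, LRU): Node 2 can switch to LFU (6 → 18). Not NE.
(LFU, LFU): Node 1 can switch to Full (12 → 17). Not NE.
(LFU, ARC): Node 1 can switch to Full (13 → 17). Not NE.
(ARC, Off): Node 1 can switch to LFU (3 → 6). Not NE.
(ARC, LRU): Node 1 can switch to LFU (15 → 20). Not NE.
(ARC, LFU): Node 1 can switch to LFU (2 → 12). Not NE.
(ARC, ARC): Node 1 can switch to LFU (2 → 13). Not NE.
(Full, Off): Node 2 can switch to LRU (8 → 18). Not NE.
(Full, LRU): Node 1 can switch to LFU (17 → 20). Not NE.
(The remaining 2 profiles each have a profitable deviation by the same check.)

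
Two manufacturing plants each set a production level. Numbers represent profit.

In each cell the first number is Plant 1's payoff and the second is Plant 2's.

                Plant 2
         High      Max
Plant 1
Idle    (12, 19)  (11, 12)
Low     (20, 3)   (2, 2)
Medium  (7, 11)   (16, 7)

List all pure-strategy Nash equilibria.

(Idle, High): Plant 1 can switch to Low (12 → 20). Not NE.
(Idle, Max): Plant 1 can switch to Medium (11 → 16). Not NE.
(Low, High): Plant 1 gets 20, best alternative 12; Plant 2 gets 3, best alternative 2. No profitable deviation — NE.
(Low, Max): Plant 1 can switch to Idle (2 → 11). Not NE.
(Medium, High): Plant 1 can switch to Idle (7 → 12). Not NE.
(Medium, Max): Plant 2 can switch to High (7 → 11). Not NE.

(Low, High)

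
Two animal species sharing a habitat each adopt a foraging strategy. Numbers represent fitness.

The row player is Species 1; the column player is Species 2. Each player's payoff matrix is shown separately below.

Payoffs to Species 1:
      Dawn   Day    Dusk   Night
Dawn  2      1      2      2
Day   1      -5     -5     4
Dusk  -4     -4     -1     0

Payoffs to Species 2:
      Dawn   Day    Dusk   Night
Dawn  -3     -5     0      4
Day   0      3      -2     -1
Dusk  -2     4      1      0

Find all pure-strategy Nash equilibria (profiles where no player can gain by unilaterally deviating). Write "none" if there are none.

none

For each player, find the best response to each opponent profile; mutual best responses are the pure NE.
Species 1 against Dawn: payoffs 2, 1, -4 → best response Dawn.
Species 1 against Day: payoffs 1, -5, -4 → best response Dawn.
Species 1 against Dusk: payoffs 2, -5, -1 → best response Dawn.
Species 1 against Night: payoffs 2, 4, 0 → best response Day.
Species 2 against Dawn: payoffs -3, -5, 0, 4 → best response Night.
Species 2 against Day: payoffs 0, 3, -2, -1 → best response Day.
Species 2 against Dusk: payoffs -2, 4, 1, 0 → best response Day.
No profile is a mutual best response for all players.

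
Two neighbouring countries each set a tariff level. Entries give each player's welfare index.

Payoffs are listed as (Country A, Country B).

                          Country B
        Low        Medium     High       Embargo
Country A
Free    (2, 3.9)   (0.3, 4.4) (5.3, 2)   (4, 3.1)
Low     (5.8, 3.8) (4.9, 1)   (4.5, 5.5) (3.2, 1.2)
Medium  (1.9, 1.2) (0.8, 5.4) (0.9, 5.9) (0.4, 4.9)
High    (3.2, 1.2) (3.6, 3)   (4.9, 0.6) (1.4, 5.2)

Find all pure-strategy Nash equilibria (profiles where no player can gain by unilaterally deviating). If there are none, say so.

There is no pure-strategy Nash equilibrium.

For each player, find the best response to each opponent profile; mutual best responses are the pure NE.
Country A against Low: payoffs 2, 5.8, 1.9, 3.2 → best response Low.
Country A against Medium: payoffs 0.3, 4.9, 0.8, 3.6 → best response Low.
Country A against High: payoffs 5.3, 4.5, 0.9, 4.9 → best response Free.
Country A against Embargo: payoffs 4, 3.2, 0.4, 1.4 → best response Free.
Country B against Free: payoffs 3.9, 4.4, 2, 3.1 → best response Medium.
Country B against Low: payoffs 3.8, 1, 5.5, 1.2 → best response High.
Country B against Medium: payoffs 1.2, 5.4, 5.9, 4.9 → best response High.
Country B against High: payoffs 1.2, 3, 0.6, 5.2 → best response Embargo.
No profile is a mutual best response for all players.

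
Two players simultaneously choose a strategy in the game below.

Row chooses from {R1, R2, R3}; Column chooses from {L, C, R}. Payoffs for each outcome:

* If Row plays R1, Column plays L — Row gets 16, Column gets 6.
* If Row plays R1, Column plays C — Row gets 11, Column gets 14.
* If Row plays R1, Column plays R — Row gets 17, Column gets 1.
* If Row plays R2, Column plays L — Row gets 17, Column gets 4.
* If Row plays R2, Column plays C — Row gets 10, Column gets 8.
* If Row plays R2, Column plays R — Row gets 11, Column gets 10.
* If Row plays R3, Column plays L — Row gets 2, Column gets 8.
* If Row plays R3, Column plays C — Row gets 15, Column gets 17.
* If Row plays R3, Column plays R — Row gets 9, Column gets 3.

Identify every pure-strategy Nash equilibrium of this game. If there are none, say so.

(R3, C)

Row against L: payoffs 16, 17, 2 → best response R2.
Row against C: payoffs 11, 10, 15 → best response R3.
Row against R: payoffs 17, 11, 9 → best response R1.
Column against R1: payoffs 6, 14, 1 → best response C.
Column against R2: payoffs 4, 8, 10 → best response R.
Column against R3: payoffs 8, 17, 3 → best response C.
Mutual best responses: (R3, C).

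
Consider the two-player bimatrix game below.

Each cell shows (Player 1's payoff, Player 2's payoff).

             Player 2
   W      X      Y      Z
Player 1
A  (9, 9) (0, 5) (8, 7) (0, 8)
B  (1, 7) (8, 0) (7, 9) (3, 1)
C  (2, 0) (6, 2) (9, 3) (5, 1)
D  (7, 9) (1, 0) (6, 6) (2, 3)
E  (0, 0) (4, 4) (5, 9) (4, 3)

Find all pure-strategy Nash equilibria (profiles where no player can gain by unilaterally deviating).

For each player, find the best response to each opponent profile; mutual best responses are the pure NE.
Player 1 against W: payoffs 9, 1, 2, 7, 0 → best response A.
Player 1 against X: payoffs 0, 8, 6, 1, 4 → best response B.
Player 1 against Y: payoffs 8, 7, 9, 6, 5 → best response C.
Player 1 against Z: payoffs 0, 3, 5, 2, 4 → best response C.
Player 2 against A: payoffs 9, 5, 7, 8 → best response W.
Player 2 against B: payoffs 7, 0, 9, 1 → best response Y.
Player 2 against C: payoffs 0, 2, 3, 1 → best response Y.
Player 2 against D: payoffs 9, 0, 6, 3 → best response W.
Player 2 against E: payoffs 0, 4, 9, 3 → best response Y.
Mutual best responses: (A, W); (C, Y).

(A, W); (C, Y)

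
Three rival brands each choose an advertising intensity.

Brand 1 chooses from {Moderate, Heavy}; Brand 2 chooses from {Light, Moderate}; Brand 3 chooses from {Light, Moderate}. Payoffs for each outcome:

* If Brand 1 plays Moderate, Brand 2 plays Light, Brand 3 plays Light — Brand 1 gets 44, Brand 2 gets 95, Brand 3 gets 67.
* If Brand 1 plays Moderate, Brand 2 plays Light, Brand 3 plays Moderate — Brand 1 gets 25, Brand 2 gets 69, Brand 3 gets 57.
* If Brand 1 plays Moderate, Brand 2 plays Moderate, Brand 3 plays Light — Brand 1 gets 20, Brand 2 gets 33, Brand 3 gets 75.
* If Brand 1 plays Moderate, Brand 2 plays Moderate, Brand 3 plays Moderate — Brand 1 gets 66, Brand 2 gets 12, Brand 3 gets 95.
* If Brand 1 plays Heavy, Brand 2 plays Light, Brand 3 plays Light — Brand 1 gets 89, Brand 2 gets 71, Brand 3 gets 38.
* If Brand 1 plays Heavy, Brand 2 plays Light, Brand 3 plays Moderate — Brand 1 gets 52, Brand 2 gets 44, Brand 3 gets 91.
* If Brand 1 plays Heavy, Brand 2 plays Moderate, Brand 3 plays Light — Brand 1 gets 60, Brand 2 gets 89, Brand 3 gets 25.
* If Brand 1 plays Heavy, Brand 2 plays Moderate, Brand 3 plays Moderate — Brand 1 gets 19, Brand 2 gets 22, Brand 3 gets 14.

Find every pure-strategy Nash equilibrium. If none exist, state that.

Brand 1 against (Light, Light): payoffs 44, 89 → best response Heavy.
Brand 1 against (Light, Moderate): payoffs 25, 52 → best response Heavy.
Brand 1 against (Moderate, Light): payoffs 20, 60 → best response Heavy.
Brand 1 against (Moderate, Moderate): payoffs 66, 19 → best response Moderate.
Brand 2 against (Moderate, Light): payoffs 95, 33 → best response Light.
Brand 2 against (Moderate, Moderate): payoffs 69, 12 → best response Light.
Brand 2 against (Heavy, Light): payoffs 71, 89 → best response Moderate.
Brand 2 against (Heavy, Moderate): payoffs 44, 22 → best response Light.
Brand 3 against (Moderate, Light): payoffs 67, 57 → best response Light.
Brand 3 against (Moderate, Moderate): payoffs 75, 95 → best response Moderate.
Brand 3 against (Heavy, Light): payoffs 38, 91 → best response Moderate.
Brand 3 against (Heavy, Moderate): payoffs 25, 14 → best response Light.
Mutual best responses: (Heavy, Light, Moderate); (Heavy, Moderate, Light).

The pure Nash equilibria are (Heavy, Light, Moderate), (Heavy, Moderate, Light).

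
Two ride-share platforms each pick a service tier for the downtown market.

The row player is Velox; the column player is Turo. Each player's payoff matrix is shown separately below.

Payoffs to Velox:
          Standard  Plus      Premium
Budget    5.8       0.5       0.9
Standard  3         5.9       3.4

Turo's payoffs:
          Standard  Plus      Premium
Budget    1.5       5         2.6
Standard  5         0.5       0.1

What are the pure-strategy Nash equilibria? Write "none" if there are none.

No pure-strategy Nash equilibrium.

(Budget, Standard): Turo can switch to Plus (1.5 → 5). Not NE.
(Budget, Plus): Velox can switch to Standard (0.5 → 5.9). Not NE.
(Budget, Premium): Velox can switch to Standard (0.9 → 3.4). Not NE.
(Standard, Standard): Velox can switch to Budget (3 → 5.8). Not NE.
(Standard, Plus): Turo can switch to Standard (0.5 → 5). Not NE.
(Standard, Premium): Turo can switch to Standard (0.1 → 5). Not NE.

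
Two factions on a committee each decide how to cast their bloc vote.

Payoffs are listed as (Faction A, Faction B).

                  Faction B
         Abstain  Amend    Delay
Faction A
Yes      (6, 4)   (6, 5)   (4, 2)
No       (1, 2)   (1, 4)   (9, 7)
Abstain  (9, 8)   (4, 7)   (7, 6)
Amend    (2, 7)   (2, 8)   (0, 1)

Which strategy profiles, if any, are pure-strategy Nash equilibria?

(Yes, Amend) and (No, Delay) and (Abstain, Abstain)

Faction A against Abstain: payoffs 6, 1, 9, 2 → best response Abstain.
Faction A against Amend: payoffs 6, 1, 4, 2 → best response Yes.
Faction A against Delay: payoffs 4, 9, 7, 0 → best response No.
Faction B against Yes: payoffs 4, 5, 2 → best response Amend.
Faction B against No: payoffs 2, 4, 7 → best response Delay.
Faction B against Abstain: payoffs 8, 7, 6 → best response Abstain.
Faction B against Amend: payoffs 7, 8, 1 → best response Amend.
Mutual best responses: (Yes, Amend); (No, Delay); (Abstain, Abstain).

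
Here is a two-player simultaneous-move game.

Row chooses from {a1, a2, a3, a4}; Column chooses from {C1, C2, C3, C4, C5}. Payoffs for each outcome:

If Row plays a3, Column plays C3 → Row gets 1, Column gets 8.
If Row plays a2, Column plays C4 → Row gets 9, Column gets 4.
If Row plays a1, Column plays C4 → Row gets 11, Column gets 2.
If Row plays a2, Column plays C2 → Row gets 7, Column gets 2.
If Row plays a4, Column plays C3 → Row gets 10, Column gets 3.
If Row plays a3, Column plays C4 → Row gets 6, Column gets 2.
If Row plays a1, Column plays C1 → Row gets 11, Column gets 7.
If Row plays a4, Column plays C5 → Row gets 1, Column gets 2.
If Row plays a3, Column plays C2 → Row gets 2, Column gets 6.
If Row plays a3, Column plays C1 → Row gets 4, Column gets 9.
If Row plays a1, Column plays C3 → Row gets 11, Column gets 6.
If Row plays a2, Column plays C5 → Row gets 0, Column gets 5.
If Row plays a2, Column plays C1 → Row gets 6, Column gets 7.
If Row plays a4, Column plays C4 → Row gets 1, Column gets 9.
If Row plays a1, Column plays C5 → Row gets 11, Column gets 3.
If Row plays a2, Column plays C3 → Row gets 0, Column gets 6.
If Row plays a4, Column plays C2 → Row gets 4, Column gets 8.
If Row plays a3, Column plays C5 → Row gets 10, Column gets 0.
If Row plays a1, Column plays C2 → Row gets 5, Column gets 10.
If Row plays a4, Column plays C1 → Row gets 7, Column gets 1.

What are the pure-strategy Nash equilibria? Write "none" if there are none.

No pure-strategy Nash equilibrium.

(a1, C1): Column can switch to C2 (7 → 10). Not NE.
(a1, C2): Row can switch to a2 (5 → 7). Not NE.
(a1, C3): Column can switch to C1 (6 → 7). Not NE.
(a1, C4): Column can switch to C1 (2 → 7). Not NE.
(a1, C5): Column can switch to C1 (3 → 7). Not NE.
(a2, C1): Row can switch to a1 (6 → 11). Not NE.
(a2, C2): Column can switch to C1 (2 → 7). Not NE.
(a2, C3): Row can switch to a1 (0 → 11). Not NE.
(a2, C4): Row can switch to a1 (9 → 11). Not NE.
(a2, C5): Row can switch to a1 (0 → 11). Not NE.
(The remaining 10 profiles each have a profitable deviation by the same check.)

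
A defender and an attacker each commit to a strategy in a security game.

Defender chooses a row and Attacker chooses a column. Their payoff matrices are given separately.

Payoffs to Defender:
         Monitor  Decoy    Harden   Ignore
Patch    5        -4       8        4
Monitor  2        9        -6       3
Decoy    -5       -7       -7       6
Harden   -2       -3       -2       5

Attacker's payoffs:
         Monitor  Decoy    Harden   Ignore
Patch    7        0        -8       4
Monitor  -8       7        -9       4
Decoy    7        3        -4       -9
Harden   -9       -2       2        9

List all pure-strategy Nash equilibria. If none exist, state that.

For each player, find the best response to each opponent profile; mutual best responses are the pure NE.
Defender against Monitor: payoffs 5, 2, -5, -2 → best response Patch.
Defender against Decoy: payoffs -4, 9, -7, -3 → best response Monitor.
Defender against Harden: payoffs 8, -6, -7, -2 → best response Patch.
Defender against Ignore: payoffs 4, 3, 6, 5 → best response Decoy.
Attacker against Patch: payoffs 7, 0, -8, 4 → best response Monitor.
Attacker against Monitor: payoffs -8, 7, -9, 4 → best response Decoy.
Attacker against Decoy: payoffs 7, 3, -4, -9 → best response Monitor.
Attacker against Harden: payoffs -9, -2, 2, 9 → best response Ignore.
Mutual best responses: (Patch, Monitor); (Monitor, Decoy).

Pure-strategy Nash equilibria: (Patch, Monitor) and (Monitor, Decoy)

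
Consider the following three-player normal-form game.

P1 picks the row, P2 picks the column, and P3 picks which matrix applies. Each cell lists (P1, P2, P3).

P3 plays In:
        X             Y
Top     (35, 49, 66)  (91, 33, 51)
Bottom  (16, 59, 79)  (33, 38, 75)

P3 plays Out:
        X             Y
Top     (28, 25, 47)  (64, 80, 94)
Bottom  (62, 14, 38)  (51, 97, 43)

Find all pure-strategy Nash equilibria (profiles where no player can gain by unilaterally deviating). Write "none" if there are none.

P1 against (X, In): payoffs 35, 16 → best response Top.
P1 against (X, Out): payoffs 28, 62 → best response Bottom.
P1 against (Y, In): payoffs 91, 33 → best response Top.
P1 against (Y, Out): payoffs 64, 51 → best response Top.
P2 against (Top, In): payoffs 49, 33 → best response X.
P2 against (Top, Out): payoffs 25, 80 → best response Y.
P2 against (Bottom, In): payoffs 59, 38 → best response X.
P2 against (Bottom, Out): payoffs 14, 97 → best response Y.
P3 against (Top, X): payoffs 66, 47 → best response In.
P3 against (Top, Y): payoffs 51, 94 → best response Out.
P3 against (Bottom, X): payoffs 79, 38 → best response In.
P3 against (Bottom, Y): payoffs 75, 43 → best response In.
Mutual best responses: (Top, X, In); (Top, Y, Out).

The pure Nash equilibria are (Top, X, In) and (Top, Y, Out).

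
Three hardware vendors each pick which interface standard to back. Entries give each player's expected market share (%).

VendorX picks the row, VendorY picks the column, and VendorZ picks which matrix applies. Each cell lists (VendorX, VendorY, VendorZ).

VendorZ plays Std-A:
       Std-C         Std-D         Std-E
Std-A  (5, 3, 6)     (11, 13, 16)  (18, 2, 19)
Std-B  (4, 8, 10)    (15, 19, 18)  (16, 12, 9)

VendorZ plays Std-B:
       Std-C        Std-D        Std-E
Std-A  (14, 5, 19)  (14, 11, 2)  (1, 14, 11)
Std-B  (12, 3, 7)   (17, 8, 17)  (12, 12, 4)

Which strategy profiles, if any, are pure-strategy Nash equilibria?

(Std-B, Std-D, Std-A)

VendorX against (Std-C, Std-A): payoffs 5, 4 → best response Std-A.
VendorX against (Std-C, Std-B): payoffs 14, 12 → best response Std-A.
VendorX against (Std-D, Std-A): payoffs 11, 15 → best response Std-B.
VendorX against (Std-D, Std-B): payoffs 14, 17 → best response Std-B.
VendorX against (Std-E, Std-A): payoffs 18, 16 → best response Std-A.
VendorX against (Std-E, Std-B): payoffs 1, 12 → best response Std-B.
VendorY against (Std-A, Std-A): payoffs 3, 13, 2 → best response Std-D.
VendorY against (Std-A, Std-B): payoffs 5, 11, 14 → best response Std-E.
VendorY against (Std-B, Std-A): payoffs 8, 19, 12 → best response Std-D.
VendorY against (Std-B, Std-B): payoffs 3, 8, 12 → best response Std-E.
VendorZ against (Std-A, Std-C): payoffs 6, 19 → best response Std-B.
VendorZ against (Std-A, Std-D): payoffs 16, 2 → best response Std-A.
VendorZ against (Std-A, Std-E): payoffs 19, 11 → best response Std-A.
VendorZ against (Std-B, Std-C): payoffs 10, 7 → best response Std-A.
VendorZ against (Std-B, Std-D): payoffs 18, 17 → best response Std-A.
VendorZ against (Std-B, Std-E): payoffs 9, 4 → best response Std-A.
Mutual best responses: (Std-B, Std-D, Std-A).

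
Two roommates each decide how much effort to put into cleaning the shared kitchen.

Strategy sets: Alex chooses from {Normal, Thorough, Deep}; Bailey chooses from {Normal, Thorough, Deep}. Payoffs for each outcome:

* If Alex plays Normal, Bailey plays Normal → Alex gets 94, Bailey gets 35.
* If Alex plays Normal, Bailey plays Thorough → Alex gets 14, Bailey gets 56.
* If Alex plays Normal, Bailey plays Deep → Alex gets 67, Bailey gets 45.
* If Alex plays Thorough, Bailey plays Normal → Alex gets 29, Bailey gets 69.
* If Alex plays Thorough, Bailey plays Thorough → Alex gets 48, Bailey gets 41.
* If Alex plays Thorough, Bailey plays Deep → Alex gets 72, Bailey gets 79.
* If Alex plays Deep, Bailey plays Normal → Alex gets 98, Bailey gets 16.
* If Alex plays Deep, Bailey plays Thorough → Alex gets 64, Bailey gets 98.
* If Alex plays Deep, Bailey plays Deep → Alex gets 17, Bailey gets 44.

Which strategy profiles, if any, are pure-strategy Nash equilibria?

(Thorough, Deep), (Deep, Thorough)

(Normal, Normal): Alex can switch to Deep (94 → 98). Not NE.
(Normal, Thorough): Alex can switch to Thorough (14 → 48). Not NE.
(Normal, Deep): Alex can switch to Thorough (67 → 72). Not NE.
(Thorough, Normal): Alex can switch to Normal (29 → 94). Not NE.
(Thorough, Thorough): Alex can switch to Deep (48 → 64). Not NE.
(Thorough, Deep): Alex gets 72, best alternative 67; Bailey gets 79, best alternative 69. No profitable deviation — NE.
(Deep, Normal): Bailey can switch to Thorough (16 → 98). Not NE.
(Deep, Thorough): Alex gets 64, best alternative 48; Bailey gets 98, best alternative 44. No profitable deviation — NE.
(Deep, Deep): Alex can switch to Normal (17 → 67). Not NE.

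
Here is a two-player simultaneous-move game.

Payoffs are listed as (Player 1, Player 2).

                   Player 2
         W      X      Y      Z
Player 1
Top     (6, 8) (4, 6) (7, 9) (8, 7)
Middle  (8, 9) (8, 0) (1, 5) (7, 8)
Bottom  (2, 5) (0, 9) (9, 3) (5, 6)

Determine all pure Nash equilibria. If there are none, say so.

Pure NE: (Middle, W)

For each player, find the best response to each opponent profile; mutual best responses are the pure NE.
Player 1 against W: payoffs 6, 8, 2 → best response Middle.
Player 1 against X: payoffs 4, 8, 0 → best response Middle.
Player 1 against Y: payoffs 7, 1, 9 → best response Bottom.
Player 1 against Z: payoffs 8, 7, 5 → best response Top.
Player 2 against Top: payoffs 8, 6, 9, 7 → best response Y.
Player 2 against Middle: payoffs 9, 0, 5, 8 → best response W.
Player 2 against Bottom: payoffs 5, 9, 3, 6 → best response X.
Mutual best responses: (Middle, W).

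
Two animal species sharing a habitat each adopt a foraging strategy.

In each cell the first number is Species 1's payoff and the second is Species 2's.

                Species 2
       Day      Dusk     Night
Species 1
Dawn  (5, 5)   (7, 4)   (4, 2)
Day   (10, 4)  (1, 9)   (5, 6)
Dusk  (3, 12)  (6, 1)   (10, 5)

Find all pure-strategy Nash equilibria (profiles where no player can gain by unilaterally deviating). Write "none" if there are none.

No pure-strategy Nash equilibrium.

(Dawn, Day): Species 1 can switch to Day (5 → 10). Not NE.
(Dawn, Dusk): Species 2 can switch to Day (4 → 5). Not NE.
(Dawn, Night): Species 1 can switch to Day (4 → 5). Not NE.
(Day, Day): Species 2 can switch to Dusk (4 → 9). Not NE.
(Day, Dusk): Species 1 can switch to Dawn (1 → 7). Not NE.
(Day, Night): Species 1 can switch to Dusk (5 → 10). Not NE.
(Dusk, Day): Species 1 can switch to Dawn (3 → 5). Not NE.
(Dusk, Dusk): Species 1 can switch to Dawn (6 → 7). Not NE.
(Dusk, Night): Species 2 can switch to Day (5 → 12). Not NE.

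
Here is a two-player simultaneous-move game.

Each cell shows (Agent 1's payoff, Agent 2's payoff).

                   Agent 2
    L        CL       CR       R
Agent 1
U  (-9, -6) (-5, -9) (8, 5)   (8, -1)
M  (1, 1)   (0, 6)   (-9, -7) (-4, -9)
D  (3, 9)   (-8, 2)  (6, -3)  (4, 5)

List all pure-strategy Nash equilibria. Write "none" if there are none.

(U, CR); (M, CL); (D, L)

Agent 1 against L: payoffs -9, 1, 3 → best response D.
Agent 1 against CL: payoffs -5, 0, -8 → best response M.
Agent 1 against CR: payoffs 8, -9, 6 → best response U.
Agent 1 against R: payoffs 8, -4, 4 → best response U.
Agent 2 against U: payoffs -6, -9, 5, -1 → best response CR.
Agent 2 against M: payoffs 1, 6, -7, -9 → best response CL.
Agent 2 against D: payoffs 9, 2, -3, 5 → best response L.
Mutual best responses: (U, CR); (M, CL); (D, L).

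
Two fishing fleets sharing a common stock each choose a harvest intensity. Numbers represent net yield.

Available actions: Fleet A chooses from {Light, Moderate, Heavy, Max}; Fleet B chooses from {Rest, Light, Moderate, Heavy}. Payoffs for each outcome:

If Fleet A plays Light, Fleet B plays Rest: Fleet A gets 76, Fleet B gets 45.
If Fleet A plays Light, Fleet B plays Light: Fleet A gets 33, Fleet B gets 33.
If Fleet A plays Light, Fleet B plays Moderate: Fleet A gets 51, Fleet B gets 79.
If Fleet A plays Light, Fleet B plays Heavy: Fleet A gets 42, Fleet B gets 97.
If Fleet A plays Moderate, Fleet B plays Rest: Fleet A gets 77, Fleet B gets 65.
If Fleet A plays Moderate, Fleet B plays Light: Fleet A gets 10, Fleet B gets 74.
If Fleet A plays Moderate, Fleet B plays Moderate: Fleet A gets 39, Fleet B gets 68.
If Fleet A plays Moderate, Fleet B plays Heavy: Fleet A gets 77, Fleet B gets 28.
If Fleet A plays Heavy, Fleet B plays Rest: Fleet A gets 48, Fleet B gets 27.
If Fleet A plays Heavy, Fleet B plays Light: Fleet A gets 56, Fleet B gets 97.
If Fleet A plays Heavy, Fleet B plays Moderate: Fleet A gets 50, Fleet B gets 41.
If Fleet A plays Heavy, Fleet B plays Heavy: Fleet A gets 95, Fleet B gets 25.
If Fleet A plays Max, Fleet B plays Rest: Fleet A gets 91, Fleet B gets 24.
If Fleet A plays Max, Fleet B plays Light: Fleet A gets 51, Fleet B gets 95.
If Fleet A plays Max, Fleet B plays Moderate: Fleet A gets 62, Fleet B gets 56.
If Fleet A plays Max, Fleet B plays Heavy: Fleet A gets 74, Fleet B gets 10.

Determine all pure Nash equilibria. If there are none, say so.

(Heavy, Light)

Check each profile: it is a Nash equilibrium iff no player can strictly gain by switching unilaterally.
(Light, Rest): Fleet A can switch to Moderate (76 → 77). Not NE.
(Light, Light): Fleet A can switch to Heavy (33 → 56). Not NE.
(Light, Moderate): Fleet A can switch to Max (51 → 62). Not NE.
(Light, Heavy): Fleet A can switch to Moderate (42 → 77). Not NE.
(Moderate, Rest): Fleet A can switch to Max (77 → 91). Not NE.
(Moderate, Light): Fleet A can switch to Light (10 → 33). Not NE.
(Moderate, Moderate): Fleet A can switch to Light (39 → 51). Not NE.
(Moderate, Heavy): Fleet A can switch to Heavy (77 → 95). Not NE.
(Heavy, Rest): Fleet A can switch to Light (48 → 76). Not NE.
(Heavy, Light): Fleet A gets 56, best alternative 51; Fleet B gets 97, best alternative 41. No profitable deviation — NE.
(Heavy, Moderate): Fleet A can switch to Light (50 → 51). Not NE.
(Heavy, Heavy): Fleet B can switch to Rest (25 → 27). Not NE.
(Max, Rest): Fleet B can switch to Light (24 → 95). Not NE.
(The remaining 3 profiles each have a profitable deviation by the same check.)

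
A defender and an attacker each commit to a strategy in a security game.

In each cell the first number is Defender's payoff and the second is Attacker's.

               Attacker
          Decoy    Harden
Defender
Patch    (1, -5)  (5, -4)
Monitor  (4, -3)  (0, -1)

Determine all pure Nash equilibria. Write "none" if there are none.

The unique pure-strategy Nash equilibrium is (Patch, Harden).

Defender against Decoy: payoffs 1, 4 → best response Monitor.
Defender against Harden: payoffs 5, 0 → best response Patch.
Attacker against Patch: payoffs -5, -4 → best response Harden.
Attacker against Monitor: payoffs -3, -1 → best response Harden.
Mutual best responses: (Patch, Harden).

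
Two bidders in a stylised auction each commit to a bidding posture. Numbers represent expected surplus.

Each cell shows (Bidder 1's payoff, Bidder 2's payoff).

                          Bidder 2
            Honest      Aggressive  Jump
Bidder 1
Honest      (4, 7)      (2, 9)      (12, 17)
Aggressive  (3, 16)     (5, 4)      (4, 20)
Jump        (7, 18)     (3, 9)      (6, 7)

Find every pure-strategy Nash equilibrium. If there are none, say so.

For each strategy profile, look for a profitable unilateral deviation.
(Honest, Honest): Bidder 1 can switch to Jump (4 → 7). Not NE.
(Honest, Aggressive): Bidder 1 can switch to Aggressive (2 → 5). Not NE.
(Honest, Jump): Bidder 1 gets 12, best alternative 6; Bidder 2 gets 17, best alternative 9. No profitable deviation — NE.
(Aggressive, Honest): Bidder 1 can switch to Honest (3 → 4). Not NE.
(Aggressive, Aggressive): Bidder 2 can switch to Honest (4 → 16). Not NE.
(Aggressive, Jump): Bidder 1 can switch to Honest (4 → 12). Not NE.
(Jump, Honest): Bidder 1 gets 7, best alternative 4; Bidder 2 gets 18, best alternative 9. No profitable deviation — NE.
(Jump, Aggressive): Bidder 1 can switch to Aggressive (3 → 5). Not NE.
(Jump, Jump): Bidder 1 can switch to Honest (6 → 12). Not NE.

(Honest, Jump), (Jump, Honest)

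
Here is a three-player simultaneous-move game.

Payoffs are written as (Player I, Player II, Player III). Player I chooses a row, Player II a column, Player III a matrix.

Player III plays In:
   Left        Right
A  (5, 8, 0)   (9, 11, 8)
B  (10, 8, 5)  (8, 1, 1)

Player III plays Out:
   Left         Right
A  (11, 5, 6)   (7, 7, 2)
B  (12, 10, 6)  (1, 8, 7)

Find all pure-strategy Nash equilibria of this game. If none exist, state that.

Player I against (Left, In): payoffs 5, 10 → best response B.
Player I against (Left, Out): payoffs 11, 12 → best response B.
Player I against (Right, In): payoffs 9, 8 → best response A.
Player I against (Right, Out): payoffs 7, 1 → best response A.
Player II against (A, In): payoffs 8, 11 → best response Right.
Player II against (A, Out): payoffs 5, 7 → best response Right.
Player II against (B, In): payoffs 8, 1 → best response Left.
Player II against (B, Out): payoffs 10, 8 → best response Left.
Player III against (A, Left): payoffs 0, 6 → best response Out.
Player III against (A, Right): payoffs 8, 2 → best response In.
Player III against (B, Left): payoffs 5, 6 → best response Out.
Player III against (B, Right): payoffs 1, 7 → best response Out.
Mutual best responses: (A, Right, In); (B, Left, Out).

(A, Right, In), (B, Left, Out)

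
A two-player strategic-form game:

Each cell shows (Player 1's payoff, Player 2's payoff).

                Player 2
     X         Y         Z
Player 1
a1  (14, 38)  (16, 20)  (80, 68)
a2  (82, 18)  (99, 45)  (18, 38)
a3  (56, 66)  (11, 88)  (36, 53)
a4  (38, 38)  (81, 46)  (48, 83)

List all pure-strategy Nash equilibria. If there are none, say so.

For each player, find the best response to each opponent profile; mutual best responses are the pure NE.
Player 1 against X: payoffs 14, 82, 56, 38 → best response a2.
Player 1 against Y: payoffs 16, 99, 11, 81 → best response a2.
Player 1 against Z: payoffs 80, 18, 36, 48 → best response a1.
Player 2 against a1: payoffs 38, 20, 68 → best response Z.
Player 2 against a2: payoffs 18, 45, 38 → best response Y.
Player 2 against a3: payoffs 66, 88, 53 → best response Y.
Player 2 against a4: payoffs 38, 46, 83 → best response Z.
Mutual best responses: (a1, Z); (a2, Y).

(a1, Z), (a2, Y)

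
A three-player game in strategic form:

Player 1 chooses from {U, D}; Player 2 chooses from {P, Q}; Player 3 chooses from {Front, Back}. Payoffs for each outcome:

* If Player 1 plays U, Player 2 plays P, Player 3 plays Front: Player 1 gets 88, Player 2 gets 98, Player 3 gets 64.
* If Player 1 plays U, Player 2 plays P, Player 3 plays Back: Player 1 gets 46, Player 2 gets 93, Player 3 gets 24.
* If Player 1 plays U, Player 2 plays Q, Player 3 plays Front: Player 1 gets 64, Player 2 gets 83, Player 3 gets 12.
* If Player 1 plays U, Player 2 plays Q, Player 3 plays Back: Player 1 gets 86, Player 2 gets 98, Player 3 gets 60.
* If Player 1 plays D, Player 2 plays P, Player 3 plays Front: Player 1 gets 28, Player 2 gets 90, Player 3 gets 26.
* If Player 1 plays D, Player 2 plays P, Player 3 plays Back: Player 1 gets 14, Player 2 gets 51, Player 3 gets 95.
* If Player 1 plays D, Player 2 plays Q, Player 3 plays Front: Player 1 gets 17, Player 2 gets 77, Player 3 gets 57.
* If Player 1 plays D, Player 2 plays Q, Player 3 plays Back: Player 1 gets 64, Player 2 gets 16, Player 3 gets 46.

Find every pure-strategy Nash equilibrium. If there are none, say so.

The pure Nash equilibria are (U, P, Front); (U, Q, Back).

Mark each player's best response to every combination of opponents' strategies; a profile where every player is best-responding is a pure Nash equilibrium.
Player 1 against (P, Front): payoffs 88, 28 → best response U.
Player 1 against (P, Back): payoffs 46, 14 → best response U.
Player 1 against (Q, Front): payoffs 64, 17 → best response U.
Player 1 against (Q, Back): payoffs 86, 64 → best response U.
Player 2 against (U, Front): payoffs 98, 83 → best response P.
Player 2 against (U, Back): payoffs 93, 98 → best response Q.
Player 2 against (D, Front): payoffs 90, 77 → best response P.
Player 2 against (D, Back): payoffs 51, 16 → best response P.
Player 3 against (U, P): payoffs 64, 24 → best response Front.
Player 3 against (U, Q): payoffs 12, 60 → best response Back.
Player 3 against (D, P): payoffs 26, 95 → best response Back.
Player 3 against (D, Q): payoffs 57, 46 → best response Front.
Mutual best responses: (U, P, Front); (U, Q, Back).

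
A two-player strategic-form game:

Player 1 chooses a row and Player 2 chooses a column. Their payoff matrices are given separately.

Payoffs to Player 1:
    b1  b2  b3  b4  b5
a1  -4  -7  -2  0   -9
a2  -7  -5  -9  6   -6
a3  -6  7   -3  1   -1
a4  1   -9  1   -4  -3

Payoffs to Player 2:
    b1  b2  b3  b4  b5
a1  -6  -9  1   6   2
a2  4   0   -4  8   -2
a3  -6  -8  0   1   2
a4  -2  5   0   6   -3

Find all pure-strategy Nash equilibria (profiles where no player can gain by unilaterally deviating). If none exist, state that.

(a2, b4), (a3, b5)

Player 1 against b1: payoffs -4, -7, -6, 1 → best response a4.
Player 1 against b2: payoffs -7, -5, 7, -9 → best response a3.
Player 1 against b3: payoffs -2, -9, -3, 1 → best response a4.
Player 1 against b4: payoffs 0, 6, 1, -4 → best response a2.
Player 1 against b5: payoffs -9, -6, -1, -3 → best response a3.
Player 2 against a1: payoffs -6, -9, 1, 6, 2 → best response b4.
Player 2 against a2: payoffs 4, 0, -4, 8, -2 → best response b4.
Player 2 against a3: payoffs -6, -8, 0, 1, 2 → best response b5.
Player 2 against a4: payoffs -2, 5, 0, 6, -3 → best response b4.
Mutual best responses: (a2, b4); (a3, b5).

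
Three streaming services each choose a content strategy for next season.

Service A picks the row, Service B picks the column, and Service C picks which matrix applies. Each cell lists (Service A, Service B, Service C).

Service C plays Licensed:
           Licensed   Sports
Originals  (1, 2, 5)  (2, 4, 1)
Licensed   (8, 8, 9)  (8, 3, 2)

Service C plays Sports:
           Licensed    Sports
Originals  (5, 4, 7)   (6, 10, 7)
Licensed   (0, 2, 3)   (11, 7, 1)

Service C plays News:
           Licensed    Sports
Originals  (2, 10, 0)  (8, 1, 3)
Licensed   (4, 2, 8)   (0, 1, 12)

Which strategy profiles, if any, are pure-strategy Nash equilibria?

(Licensed, Licensed, Licensed)

Service A against (Licensed, Licensed): payoffs 1, 8 → best response Licensed.
Service A against (Licensed, Sports): payoffs 5, 0 → best response Originals.
Service A against (Licensed, News): payoffs 2, 4 → best response Licensed.
Service A against (Sports, Licensed): payoffs 2, 8 → best response Licensed.
Service A against (Sports, Sports): payoffs 6, 11 → best response Licensed.
Service A against (Sports, News): payoffs 8, 0 → best response Originals.
Service B against (Originals, Licensed): payoffs 2, 4 → best response Sports.
Service B against (Originals, Sports): payoffs 4, 10 → best response Sports.
Service B against (Originals, News): payoffs 10, 1 → best response Licensed.
Service B against (Licensed, Licensed): payoffs 8, 3 → best response Licensed.
Service B against (Licensed, Sports): payoffs 2, 7 → best response Sports.
Service B against (Licensed, News): payoffs 2, 1 → best response Licensed.
Service C against (Originals, Licensed): payoffs 5, 7, 0 → best response Sports.
Service C against (Originals, Sports): payoffs 1, 7, 3 → best response Sports.
Service C against (Licensed, Licensed): payoffs 9, 3, 8 → best response Licensed.
Service C against (Licensed, Sports): payoffs 2, 1, 12 → best response News.
Mutual best responses: (Licensed, Licensed, Licensed).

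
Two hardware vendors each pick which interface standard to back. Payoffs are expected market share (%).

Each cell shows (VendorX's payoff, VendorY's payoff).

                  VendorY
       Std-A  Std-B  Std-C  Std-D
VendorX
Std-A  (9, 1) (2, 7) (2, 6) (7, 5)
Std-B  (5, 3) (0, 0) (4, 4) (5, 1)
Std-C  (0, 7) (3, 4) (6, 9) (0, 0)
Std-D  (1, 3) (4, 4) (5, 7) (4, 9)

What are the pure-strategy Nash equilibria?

The unique pure-strategy Nash equilibrium is (Std-C, Std-C).

VendorX against Std-A: payoffs 9, 5, 0, 1 → best response Std-A.
VendorX against Std-B: payoffs 2, 0, 3, 4 → best response Std-D.
VendorX against Std-C: payoffs 2, 4, 6, 5 → best response Std-C.
VendorX against Std-D: payoffs 7, 5, 0, 4 → best response Std-A.
VendorY against Std-A: payoffs 1, 7, 6, 5 → best response Std-B.
VendorY against Std-B: payoffs 3, 0, 4, 1 → best response Std-C.
VendorY against Std-C: payoffs 7, 4, 9, 0 → best response Std-C.
VendorY against Std-D: payoffs 3, 4, 7, 9 → best response Std-D.
Mutual best responses: (Std-C, Std-C).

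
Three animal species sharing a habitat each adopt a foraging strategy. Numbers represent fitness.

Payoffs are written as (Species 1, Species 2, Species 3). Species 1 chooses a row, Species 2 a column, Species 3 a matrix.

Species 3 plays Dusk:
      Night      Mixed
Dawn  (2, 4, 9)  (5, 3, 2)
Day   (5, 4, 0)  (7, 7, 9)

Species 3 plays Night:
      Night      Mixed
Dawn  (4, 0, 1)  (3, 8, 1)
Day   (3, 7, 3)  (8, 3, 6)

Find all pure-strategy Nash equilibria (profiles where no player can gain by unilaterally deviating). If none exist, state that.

The unique pure-strategy Nash equilibrium is (Day, Mixed, Dusk).

Species 1 against (Night, Dusk): payoffs 2, 5 → best response Day.
Species 1 against (Night, Night): payoffs 4, 3 → best response Dawn.
Species 1 against (Mixed, Dusk): payoffs 5, 7 → best response Day.
Species 1 against (Mixed, Night): payoffs 3, 8 → best response Day.
Species 2 against (Dawn, Dusk): payoffs 4, 3 → best response Night.
Species 2 against (Dawn, Night): payoffs 0, 8 → best response Mixed.
Species 2 against (Day, Dusk): payoffs 4, 7 → best response Mixed.
Species 2 against (Day, Night): payoffs 7, 3 → best response Night.
Species 3 against (Dawn, Night): payoffs 9, 1 → best response Dusk.
Species 3 against (Dawn, Mixed): payoffs 2, 1 → best response Dusk.
Species 3 against (Day, Night): payoffs 0, 3 → best response Night.
Species 3 against (Day, Mixed): payoffs 9, 6 → best response Dusk.
Mutual best responses: (Day, Mixed, Dusk).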